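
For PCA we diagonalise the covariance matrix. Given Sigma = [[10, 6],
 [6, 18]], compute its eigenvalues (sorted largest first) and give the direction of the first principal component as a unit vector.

Step 1 — characteristic polynomial of 2×2 Sigma:
  det(Sigma - λI) = λ² - trace · λ + det = 0.
  trace = 10 + 18 = 28, det = 10·18 - (6)² = 144.
Step 2 — discriminant:
  Δ = trace² - 4·det = 784 - 576 = 208.
Step 3 — eigenvalues:
  λ = (trace ± √Δ)/2 = (28 ± 14.4222)/2,
  λ_1 = 21.2111,  λ_2 = 6.7889.

Step 4 — unit eigenvector for λ_1: solve (Sigma - λ_1 I)v = 0. First row:
  (10 - 21.2111)·v_x + (6)·v_y = 0, i.e. (-11.2111)·v_x + (6)·v_y = 0,
  so v ∝ (b, λ_1 - a) = (6, 11.2111) = u.
  ||u|| = √((6)² + (11.2111)²) = √(161.6888) ≈ 12.7157,
  v_1 = u/||u|| ≈ (0.4719, 0.8817) (||v_1|| = 1).

λ_1 = 21.2111,  λ_2 = 6.7889;  v_1 ≈ (0.4719, 0.8817)


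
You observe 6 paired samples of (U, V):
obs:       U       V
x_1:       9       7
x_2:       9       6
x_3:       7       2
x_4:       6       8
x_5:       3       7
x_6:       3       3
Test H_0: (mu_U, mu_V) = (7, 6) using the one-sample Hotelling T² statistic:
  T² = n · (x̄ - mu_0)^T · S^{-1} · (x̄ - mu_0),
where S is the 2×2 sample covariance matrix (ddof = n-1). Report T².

Step 1 — sample mean vector:
  mean(U) = (9 + 9 + 7 + 6 + 3 + 3) / 6 = 37/6 = 6.1667
  mean(V) = (7 + 6 + 2 + 8 + 7 + 3) / 6 = 33/6 = 5.5
  x̄ = (6.1667, 5.5),  deviation x̄ - mu_0 = (6.1667, 5.5) - (7, 6) = (-0.8333, -0.5).

Step 2 — sample covariance matrix, S[i,j] = (1/(n-1)) · Σ_k (x_{k,i} - mean_i) · (x_{k,j} - mean_j), divisor n-1 = 5:
  S[U,U] = ((2.8333)·(2.8333) + (2.8333)·(2.8333) + (0.8333)·(0.8333) + (-0.1667)·(-0.1667) + (-3.1667)·(-3.1667) + (-3.1667)·(-3.1667)) / 5 = 36.8333/5 = 7.3667
  S[U,V] = ((2.8333)·(1.5) + (2.8333)·(0.5) + (0.8333)·(-3.5) + (-0.1667)·(2.5) + (-3.1667)·(1.5) + (-3.1667)·(-2.5)) / 5 = 5.5/5 = 1.1
  S[V,V] = ((1.5)·(1.5) + (0.5)·(0.5) + (-3.5)·(-3.5) + (2.5)·(2.5) + (1.5)·(1.5) + (-2.5)·(-2.5)) / 5 = 29.5/5 = 5.9
  S = [[7.3667, 1.1],
 [1.1, 5.9]].

Step 3 — invert S. det(S) = 7.3667·5.9 - (1.1)² = 42.2533.
  S^{-1} = (1/det) · [[d, -b], [-b, a]] = [[0.1396, -0.026],
 [-0.026, 0.1743]].

Step 4 — quadratic form (x̄ - mu_0)^T · S^{-1} · (x̄ - mu_0):
  S^{-1} · (x̄ - mu_0) = (-0.1033, -0.0655),
  (x̄ - mu_0)^T · [...] = (-0.8333)·(-0.1033) + (-0.5)·(-0.0655) = 0.1189.

Step 5 — scale by n: T² = 6 · 0.1189 = 0.7132.

T² ≈ 0.7132


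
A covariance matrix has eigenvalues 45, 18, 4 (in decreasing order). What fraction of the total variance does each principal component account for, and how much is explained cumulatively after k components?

Step 1 — total variance = trace(Sigma) = Σ λ_i = 45 + 18 + 4 = 67.

Step 2 — fraction explained by component i = λ_i / Σ λ:
  PC1: 45/67 = 0.6716
  PC2: 18/67 = 0.2687
  PC3: 4/67 = 0.0597

Step 3 — cumulative fraction after k components = (λ_1 + ... + λ_k) / Σ λ:
  k = 1: 45/67 = 0.6716
  k = 2: (45 + 18)/67 = 63/67 = 0.9403
  k = 3: (45 + 18 + 4)/67 = 67/67 = 1

Summary (fraction, with percent):

explained: PC1 0.6716 (67.16%), PC2 0.2687 (26.87%), PC3 0.0597 (5.97%);  cumulative: 0.6716, 0.9403, 1


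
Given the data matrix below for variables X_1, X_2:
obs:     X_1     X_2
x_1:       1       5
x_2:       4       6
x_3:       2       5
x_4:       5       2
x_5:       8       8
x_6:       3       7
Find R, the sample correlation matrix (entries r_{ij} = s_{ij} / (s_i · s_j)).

Step 1 — column means:
  mean(X_1) = (1 + 4 + 2 + 5 + 8 + 3) / 6 = 23/6 = 3.8333
  mean(X_2) = (5 + 6 + 5 + 2 + 8 + 7) / 6 = 33/6 = 5.5

Step 2 — sample variances and covariances s[i,j] = (1/(n-1)) · Σ_k (x_{k,i} - mean_i) · (x_{k,j} - mean_j), with n-1 = 5:
  s[X_1,X_1] = ((-2.8333)·(-2.8333) + (0.1667)·(0.1667) + (-1.8333)·(-1.8333) + (1.1667)·(1.1667) + (4.1667)·(4.1667) + (-0.8333)·(-0.8333)) / 5 = 30.8333/5 = 6.1667
  s[X_1,X_2] = ((-2.8333)·(-0.5) + (0.1667)·(0.5) + (-1.8333)·(-0.5) + (1.1667)·(-3.5) + (4.1667)·(2.5) + (-0.8333)·(1.5)) / 5 = 7.5/5 = 1.5
  s[X_2,X_2] = ((-0.5)·(-0.5) + (0.5)·(0.5) + (-0.5)·(-0.5) + (-3.5)·(-3.5) + (2.5)·(2.5) + (1.5)·(1.5)) / 5 = 21.5/5 = 4.3
  Sample standard deviations s_i = √(s[i,i]):
  s(X_1) = √(6.1667) = 2.4833
  s(X_2) = √(4.3) = 2.0736

Step 3 — r_{ij} = s_{ij} / (s_i · s_j):
  r[X_1,X_1] = 1 (diagonal).
  r[X_1,X_2] = 1.5 / (2.4833 · 2.0736) = 1.5 / 5.1494 = 0.2913
  r[X_2,X_2] = 1 (diagonal).

R is symmetric with unit diagonal. Assembling:

R = [[1, 0.2913],
 [0.2913, 1]]


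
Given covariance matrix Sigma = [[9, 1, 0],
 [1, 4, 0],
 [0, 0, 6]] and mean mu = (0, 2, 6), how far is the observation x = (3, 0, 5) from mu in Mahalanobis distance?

Step 1 — centre the observation: (x - mu) = (3, -2, -1).

Step 2 — invert Sigma (cofactor / det for 3×3, or solve directly):
  Sigma^{-1} = [[0.1143, -0.0286, 0],
 [-0.0286, 0.2571, 0],
 [0, 0, 0.1667]].

Step 3 — form the quadratic (x - mu)^T · Sigma^{-1} · (x - mu):
  Sigma^{-1} · (x - mu) = (0.4, -0.6, -0.1667).
  (x - mu)^T · [Sigma^{-1} · (x - mu)] = (3)·(0.4) + (-2)·(-0.6) + (-1)·(-0.1667) = 2.5667.

Step 4 — take square root: d = √(2.5667) ≈ 1.6021.

d(x, mu) = √(2.5667) ≈ 1.6021


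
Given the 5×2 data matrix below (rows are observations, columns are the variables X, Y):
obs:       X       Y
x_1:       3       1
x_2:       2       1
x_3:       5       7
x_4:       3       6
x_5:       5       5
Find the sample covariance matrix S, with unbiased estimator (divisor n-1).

Step 1 — column means:
  mean(X) = (3 + 2 + 5 + 3 + 5) / 5 = 18/5 = 3.6
  mean(Y) = (1 + 1 + 7 + 6 + 5) / 5 = 20/5 = 4

Step 2 — sample covariance S[i,j] = (1/(n-1)) · Σ_k (x_{k,i} - mean_i) · (x_{k,j} - mean_j), with n-1 = 4.
  S[X,X] = ((-0.6)·(-0.6) + (-1.6)·(-1.6) + (1.4)·(1.4) + (-0.6)·(-0.6) + (1.4)·(1.4)) / 4 = 7.2/4 = 1.8
  S[X,Y] = ((-0.6)·(-3) + (-1.6)·(-3) + (1.4)·(3) + (-0.6)·(2) + (1.4)·(1)) / 4 = 11/4 = 2.75
  S[Y,Y] = ((-3)·(-3) + (-3)·(-3) + (3)·(3) + (2)·(2) + (1)·(1)) / 4 = 32/4 = 8

S is symmetric (S[j,i] = S[i,j]). Assembling:

S = [[1.8, 2.75],
 [2.75, 8]]


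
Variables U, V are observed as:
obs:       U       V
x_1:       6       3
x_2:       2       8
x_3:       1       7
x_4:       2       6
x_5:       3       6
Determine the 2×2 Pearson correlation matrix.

Step 1 — column means:
  mean(U) = (6 + 2 + 1 + 2 + 3) / 5 = 14/5 = 2.8
  mean(V) = (3 + 8 + 7 + 6 + 6) / 5 = 30/5 = 6

Step 2 — sample variances and covariances s[i,j] = (1/(n-1)) · Σ_k (x_{k,i} - mean_i) · (x_{k,j} - mean_j), with n-1 = 4:
  s[U,U] = ((3.2)·(3.2) + (-0.8)·(-0.8) + (-1.8)·(-1.8) + (-0.8)·(-0.8) + (0.2)·(0.2)) / 4 = 14.8/4 = 3.7
  s[U,V] = ((3.2)·(-3) + (-0.8)·(2) + (-1.8)·(1) + (-0.8)·(0) + (0.2)·(0)) / 4 = -13/4 = -3.25
  s[V,V] = ((-3)·(-3) + (2)·(2) + (1)·(1) + (0)·(0) + (0)·(0)) / 4 = 14/4 = 3.5
  Sample standard deviations s_i = √(s[i,i]):
  s(U) = √(3.7) = 1.9235
  s(V) = √(3.5) = 1.8708

Step 3 — r_{ij} = s_{ij} / (s_i · s_j):
  r[U,U] = 1 (diagonal).
  r[U,V] = -3.25 / (1.9235 · 1.8708) = -3.25 / 3.5986 = -0.9031
  r[V,V] = 1 (diagonal).

R is symmetric with unit diagonal. Assembling:

R = [[1, -0.9031],
 [-0.9031, 1]]


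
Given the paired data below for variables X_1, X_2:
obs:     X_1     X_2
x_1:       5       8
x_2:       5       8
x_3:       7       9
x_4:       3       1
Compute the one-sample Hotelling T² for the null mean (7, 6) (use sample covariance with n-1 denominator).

Step 1 — sample mean vector:
  mean(X_1) = (5 + 5 + 7 + 3) / 4 = 20/4 = 5
  mean(X_2) = (8 + 8 + 9 + 1) / 4 = 26/4 = 6.5
  x̄ = (5, 6.5),  deviation x̄ - mu_0 = (5, 6.5) - (7, 6) = (-2, 0.5).

Step 2 — sample covariance matrix, S[i,j] = (1/(n-1)) · Σ_k (x_{k,i} - mean_i) · (x_{k,j} - mean_j), divisor n-1 = 3:
  S[X_1,X_1] = ((0)·(0) + (0)·(0) + (2)·(2) + (-2)·(-2)) / 3 = 8/3 = 2.6667
  S[X_1,X_2] = ((0)·(1.5) + (0)·(1.5) + (2)·(2.5) + (-2)·(-5.5)) / 3 = 16/3 = 5.3333
  S[X_2,X_2] = ((1.5)·(1.5) + (1.5)·(1.5) + (2.5)·(2.5) + (-5.5)·(-5.5)) / 3 = 41/3 = 13.6667
  S = [[2.6667, 5.3333],
 [5.3333, 13.6667]].

Step 3 — invert S. det(S) = 2.6667·13.6667 - (5.3333)² = 8.
  S^{-1} = (1/det) · [[d, -b], [-b, a]] = [[1.7083, -0.6667],
 [-0.6667, 0.3333]].

Step 4 — quadratic form (x̄ - mu_0)^T · S^{-1} · (x̄ - mu_0):
  S^{-1} · (x̄ - mu_0) = (-3.75, 1.5),
  (x̄ - mu_0)^T · [...] = (-2)·(-3.75) + (0.5)·(1.5) = 8.25.

Step 5 — scale by n: T² = 4 · 8.25 = 33.

T² ≈ 33


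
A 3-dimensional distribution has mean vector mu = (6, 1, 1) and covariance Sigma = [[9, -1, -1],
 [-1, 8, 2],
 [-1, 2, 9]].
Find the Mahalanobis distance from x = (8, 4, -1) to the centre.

Step 1 — centre the observation: (x - mu) = (2, 3, -2).

Step 2 — invert Sigma (cofactor / det for 3×3, or solve directly):
  Sigma^{-1} = [[0.1135, 0.0117, 0.01],
 [0.0117, 0.1336, -0.0284],
 [0.01, -0.0284, 0.1185]].

Step 3 — form the quadratic (x - mu)^T · Sigma^{-1} · (x - mu):
  Sigma^{-1} · (x - mu) = (0.2421, 0.4808, -0.3022).
  (x - mu)^T · [Sigma^{-1} · (x - mu)] = (2)·(0.2421) + (3)·(0.4808) + (-2)·(-0.3022) = 2.5309.

Step 4 — take square root: d = √(2.5309) ≈ 1.5909.

d(x, mu) = √(2.5309) ≈ 1.5909


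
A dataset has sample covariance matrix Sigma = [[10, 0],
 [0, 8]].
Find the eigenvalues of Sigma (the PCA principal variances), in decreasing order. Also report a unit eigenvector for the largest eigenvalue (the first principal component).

Step 1 — characteristic polynomial of 2×2 Sigma:
  det(Sigma - λI) = λ² - trace · λ + det = 0.
  trace = 10 + 8 = 18, det = 10·8 - (0)² = 80.
Step 2 — discriminant:
  Δ = trace² - 4·det = 324 - 320 = 4.
Step 3 — eigenvalues:
  λ = (trace ± √Δ)/2 = (18 ± 2)/2,
  λ_1 = 10,  λ_2 = 8.

Step 4 — unit eigenvector for λ_1: Sigma is diagonal, so its eigenvectors are the coordinate axes. λ_1 = 10 is the diagonal entry on the first coordinate axis, hence
  v_1 = (1, 0) (||v_1|| = 1).

λ_1 = 10,  λ_2 = 8;  v_1 ≈ (1, 0)


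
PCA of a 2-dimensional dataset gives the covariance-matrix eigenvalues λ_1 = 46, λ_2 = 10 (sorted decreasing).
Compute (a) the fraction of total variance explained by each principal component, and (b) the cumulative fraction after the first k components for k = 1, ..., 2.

Step 1 — total variance = trace(Sigma) = Σ λ_i = 46 + 10 = 56.

Step 2 — fraction explained by component i = λ_i / Σ λ:
  PC1: 46/56 = 0.8214
  PC2: 10/56 = 0.1786

Step 3 — cumulative fraction after k components = (λ_1 + ... + λ_k) / Σ λ:
  k = 1: 46/56 = 0.8214
  k = 2: (46 + 10)/56 = 56/56 = 1

Summary (fraction, with percent):

explained: PC1 0.8214 (82.14%), PC2 0.1786 (17.86%);  cumulative: 0.8214, 1


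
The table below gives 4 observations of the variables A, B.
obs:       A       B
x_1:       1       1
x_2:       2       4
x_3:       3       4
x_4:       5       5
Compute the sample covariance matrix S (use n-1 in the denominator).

Step 1 — column means:
  mean(A) = (1 + 2 + 3 + 5) / 4 = 11/4 = 2.75
  mean(B) = (1 + 4 + 4 + 5) / 4 = 14/4 = 3.5

Step 2 — sample covariance S[i,j] = (1/(n-1)) · Σ_k (x_{k,i} - mean_i) · (x_{k,j} - mean_j), with n-1 = 3.
  S[A,A] = ((-1.75)·(-1.75) + (-0.75)·(-0.75) + (0.25)·(0.25) + (2.25)·(2.25)) / 3 = 8.75/3 = 2.9167
  S[A,B] = ((-1.75)·(-2.5) + (-0.75)·(0.5) + (0.25)·(0.5) + (2.25)·(1.5)) / 3 = 7.5/3 = 2.5
  S[B,B] = ((-2.5)·(-2.5) + (0.5)·(0.5) + (0.5)·(0.5) + (1.5)·(1.5)) / 3 = 9/3 = 3

S is symmetric (S[j,i] = S[i,j]). Assembling:

S = [[2.9167, 2.5],
 [2.5, 3]]


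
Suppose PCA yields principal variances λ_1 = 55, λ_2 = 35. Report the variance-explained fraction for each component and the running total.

Step 1 — total variance = trace(Sigma) = Σ λ_i = 55 + 35 = 90.

Step 2 — fraction explained by component i = λ_i / Σ λ:
  PC1: 55/90 = 0.6111
  PC2: 35/90 = 0.3889

Step 3 — cumulative fraction after k components = (λ_1 + ... + λ_k) / Σ λ:
  k = 1: 55/90 = 0.6111
  k = 2: (55 + 35)/90 = 90/90 = 1

Summary (fraction, with percent):

explained: PC1 0.6111 (61.11%), PC2 0.3889 (38.89%);  cumulative: 0.6111, 1


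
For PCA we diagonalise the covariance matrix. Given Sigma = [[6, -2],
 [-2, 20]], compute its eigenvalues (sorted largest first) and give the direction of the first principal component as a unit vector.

Step 1 — characteristic polynomial of 2×2 Sigma:
  det(Sigma - λI) = λ² - trace · λ + det = 0.
  trace = 6 + 20 = 26, det = 6·20 - (-2)² = 116.
Step 2 — discriminant:
  Δ = trace² - 4·det = 676 - 464 = 212.
Step 3 — eigenvalues:
  λ = (trace ± √Δ)/2 = (26 ± 14.5602)/2,
  λ_1 = 20.2801,  λ_2 = 5.7199.

Step 4 — unit eigenvector for λ_1: solve (Sigma - λ_1 I)v = 0. First row:
  (6 - 20.2801)·v_x + (-2)·v_y = 0, i.e. (-14.2801)·v_x + (-2)·v_y = 0,
  so v ∝ (b, λ_1 - a) = (-2, 14.2801); multiply by -1 so the first entry is positive: u = (2, -14.2801).
  ||u|| = √((2)² + (-14.2801)²) = √(207.9215) ≈ 14.4195,
  v_1 = u/||u|| ≈ (0.1387, -0.9903) (||v_1|| = 1).

λ_1 = 20.2801,  λ_2 = 5.7199;  v_1 ≈ (0.1387, -0.9903)


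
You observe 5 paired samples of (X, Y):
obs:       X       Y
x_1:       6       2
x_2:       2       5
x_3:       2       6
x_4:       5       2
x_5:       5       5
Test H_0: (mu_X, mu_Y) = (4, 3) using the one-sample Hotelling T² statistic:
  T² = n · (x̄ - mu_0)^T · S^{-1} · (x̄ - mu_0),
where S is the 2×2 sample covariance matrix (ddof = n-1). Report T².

Step 1 — sample mean vector:
  mean(X) = (6 + 2 + 2 + 5 + 5) / 5 = 20/5 = 4
  mean(Y) = (2 + 5 + 6 + 2 + 5) / 5 = 20/5 = 4
  x̄ = (4, 4),  deviation x̄ - mu_0 = (4, 4) - (4, 3) = (0, 1).

Step 2 — sample covariance matrix, S[i,j] = (1/(n-1)) · Σ_k (x_{k,i} - mean_i) · (x_{k,j} - mean_j), divisor n-1 = 4:
  S[X,X] = ((2)·(2) + (-2)·(-2) + (-2)·(-2) + (1)·(1) + (1)·(1)) / 4 = 14/4 = 3.5
  S[X,Y] = ((2)·(-2) + (-2)·(1) + (-2)·(2) + (1)·(-2) + (1)·(1)) / 4 = -11/4 = -2.75
  S[Y,Y] = ((-2)·(-2) + (1)·(1) + (2)·(2) + (-2)·(-2) + (1)·(1)) / 4 = 14/4 = 3.5
  S = [[3.5, -2.75],
 [-2.75, 3.5]].

Step 3 — invert S. det(S) = 3.5·3.5 - (-2.75)² = 4.6875.
  S^{-1} = (1/det) · [[d, -b], [-b, a]] = [[0.7467, 0.5867],
 [0.5867, 0.7467]].

Step 4 — quadratic form (x̄ - mu_0)^T · S^{-1} · (x̄ - mu_0):
  S^{-1} · (x̄ - mu_0) = (0.5867, 0.7467),
  (x̄ - mu_0)^T · [...] = (0)·(0.5867) + (1)·(0.7467) = 0.7467.

Step 5 — scale by n: T² = 5 · 0.7467 = 3.7333.

T² ≈ 3.7333


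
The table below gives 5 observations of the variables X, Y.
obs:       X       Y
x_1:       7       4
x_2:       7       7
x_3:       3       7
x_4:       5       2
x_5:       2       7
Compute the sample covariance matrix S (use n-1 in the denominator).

Step 1 — column means:
  mean(X) = (7 + 7 + 3 + 5 + 2) / 5 = 24/5 = 4.8
  mean(Y) = (4 + 7 + 7 + 2 + 7) / 5 = 27/5 = 5.4

Step 2 — sample covariance S[i,j] = (1/(n-1)) · Σ_k (x_{k,i} - mean_i) · (x_{k,j} - mean_j), with n-1 = 4.
  S[X,X] = ((2.2)·(2.2) + (2.2)·(2.2) + (-1.8)·(-1.8) + (0.2)·(0.2) + (-2.8)·(-2.8)) / 4 = 20.8/4 = 5.2
  S[X,Y] = ((2.2)·(-1.4) + (2.2)·(1.6) + (-1.8)·(1.6) + (0.2)·(-3.4) + (-2.8)·(1.6)) / 4 = -7.6/4 = -1.9
  S[Y,Y] = ((-1.4)·(-1.4) + (1.6)·(1.6) + (1.6)·(1.6) + (-3.4)·(-3.4) + (1.6)·(1.6)) / 4 = 21.2/4 = 5.3

S is symmetric (S[j,i] = S[i,j]). Assembling:

S = [[5.2, -1.9],
 [-1.9, 5.3]]


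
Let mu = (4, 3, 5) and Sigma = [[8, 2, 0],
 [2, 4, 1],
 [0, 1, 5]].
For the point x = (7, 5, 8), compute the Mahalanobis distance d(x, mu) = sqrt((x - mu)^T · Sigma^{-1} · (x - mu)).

Step 1 — centre the observation: (x - mu) = (3, 2, 3).

Step 2 — invert Sigma (cofactor / det for 3×3, or solve directly):
  Sigma^{-1} = [[0.1439, -0.0758, 0.0152],
 [-0.0758, 0.303, -0.0606],
 [0.0152, -0.0606, 0.2121]].

Step 3 — form the quadratic (x - mu)^T · Sigma^{-1} · (x - mu):
  Sigma^{-1} · (x - mu) = (0.3258, 0.197, 0.5606).
  (x - mu)^T · [Sigma^{-1} · (x - mu)] = (3)·(0.3258) + (2)·(0.197) + (3)·(0.5606) = 3.053.

Step 4 — take square root: d = √(3.053) ≈ 1.7473.

d(x, mu) = √(3.053) ≈ 1.7473


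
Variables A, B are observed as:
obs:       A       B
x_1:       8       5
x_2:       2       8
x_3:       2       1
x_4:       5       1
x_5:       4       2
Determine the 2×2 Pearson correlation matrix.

Step 1 — column means:
  mean(A) = (8 + 2 + 2 + 5 + 4) / 5 = 21/5 = 4.2
  mean(B) = (5 + 8 + 1 + 1 + 2) / 5 = 17/5 = 3.4

Step 2 — sample variances and covariances s[i,j] = (1/(n-1)) · Σ_k (x_{k,i} - mean_i) · (x_{k,j} - mean_j), with n-1 = 4:
  s[A,A] = ((3.8)·(3.8) + (-2.2)·(-2.2) + (-2.2)·(-2.2) + (0.8)·(0.8) + (-0.2)·(-0.2)) / 4 = 24.8/4 = 6.2
  s[A,B] = ((3.8)·(1.6) + (-2.2)·(4.6) + (-2.2)·(-2.4) + (0.8)·(-2.4) + (-0.2)·(-1.4)) / 4 = -0.4/4 = -0.1
  s[B,B] = ((1.6)·(1.6) + (4.6)·(4.6) + (-2.4)·(-2.4) + (-2.4)·(-2.4) + (-1.4)·(-1.4)) / 4 = 37.2/4 = 9.3
  Sample standard deviations s_i = √(s[i,i]):
  s(A) = √(6.2) = 2.49
  s(B) = √(9.3) = 3.0496

Step 3 — r_{ij} = s_{ij} / (s_i · s_j):
  r[A,A] = 1 (diagonal).
  r[A,B] = -0.1 / (2.49 · 3.0496) = -0.1 / 7.5934 = -0.0132
  r[B,B] = 1 (diagonal).

R is symmetric with unit diagonal. Assembling:

R = [[1, -0.0132],
 [-0.0132, 1]]


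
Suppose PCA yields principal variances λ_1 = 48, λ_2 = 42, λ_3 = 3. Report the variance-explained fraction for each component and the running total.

Step 1 — total variance = trace(Sigma) = Σ λ_i = 48 + 42 + 3 = 93.

Step 2 — fraction explained by component i = λ_i / Σ λ:
  PC1: 48/93 = 0.5161
  PC2: 42/93 = 0.4516
  PC3: 3/93 = 0.0323

Step 3 — cumulative fraction after k components = (λ_1 + ... + λ_k) / Σ λ:
  k = 1: 48/93 = 0.5161
  k = 2: (48 + 42)/93 = 90/93 = 0.9677
  k = 3: (48 + 42 + 3)/93 = 93/93 = 1

Summary (fraction, with percent):

explained: PC1 0.5161 (51.61%), PC2 0.4516 (45.16%), PC3 0.0323 (3.23%);  cumulative: 0.5161, 0.9677, 1


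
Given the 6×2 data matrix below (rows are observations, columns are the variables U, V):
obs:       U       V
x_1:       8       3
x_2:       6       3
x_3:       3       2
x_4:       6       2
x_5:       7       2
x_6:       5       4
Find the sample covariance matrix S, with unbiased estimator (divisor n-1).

Step 1 — column means:
  mean(U) = (8 + 6 + 3 + 6 + 7 + 5) / 6 = 35/6 = 5.8333
  mean(V) = (3 + 3 + 2 + 2 + 2 + 4) / 6 = 16/6 = 2.6667

Step 2 — sample covariance S[i,j] = (1/(n-1)) · Σ_k (x_{k,i} - mean_i) · (x_{k,j} - mean_j), with n-1 = 5.
  S[U,U] = ((2.1667)·(2.1667) + (0.1667)·(0.1667) + (-2.8333)·(-2.8333) + (0.1667)·(0.1667) + (1.1667)·(1.1667) + (-0.8333)·(-0.8333)) / 5 = 14.8333/5 = 2.9667
  S[U,V] = ((2.1667)·(0.3333) + (0.1667)·(0.3333) + (-2.8333)·(-0.6667) + (0.1667)·(-0.6667) + (1.1667)·(-0.6667) + (-0.8333)·(1.3333)) / 5 = 0.6667/5 = 0.1333
  S[V,V] = ((0.3333)·(0.3333) + (0.3333)·(0.3333) + (-0.6667)·(-0.6667) + (-0.6667)·(-0.6667) + (-0.6667)·(-0.6667) + (1.3333)·(1.3333)) / 5 = 3.3333/5 = 0.6667

S is symmetric (S[j,i] = S[i,j]). Assembling:

S = [[2.9667, 0.1333],
 [0.1333, 0.6667]]


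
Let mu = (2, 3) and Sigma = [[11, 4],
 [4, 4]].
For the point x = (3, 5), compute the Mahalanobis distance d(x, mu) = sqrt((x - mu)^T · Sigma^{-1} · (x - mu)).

Step 1 — centre the observation: (x - mu) = (1, 2).

Step 2 — invert Sigma. det(Sigma) = 11·4 - (4)² = 28.
  Sigma^{-1} = (1/det) · [[d, -b], [-b, a]] = [[0.1429, -0.1429],
 [-0.1429, 0.3929]].

Step 3 — form the quadratic (x - mu)^T · Sigma^{-1} · (x - mu):
  Sigma^{-1} · (x - mu) = (-0.1429, 0.6429).
  (x - mu)^T · [Sigma^{-1} · (x - mu)] = (1)·(-0.1429) + (2)·(0.6429) = 1.1429.

Step 4 — take square root: d = √(1.1429) ≈ 1.069.

d(x, mu) = √(1.1429) ≈ 1.069


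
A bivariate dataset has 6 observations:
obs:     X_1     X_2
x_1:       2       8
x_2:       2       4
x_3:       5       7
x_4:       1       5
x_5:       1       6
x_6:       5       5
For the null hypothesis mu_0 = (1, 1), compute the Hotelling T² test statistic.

Step 1 — sample mean vector:
  mean(X_1) = (2 + 2 + 5 + 1 + 1 + 5) / 6 = 16/6 = 2.6667
  mean(X_2) = (8 + 4 + 7 + 5 + 6 + 5) / 6 = 35/6 = 5.8333
  x̄ = (2.6667, 5.8333),  deviation x̄ - mu_0 = (2.6667, 5.8333) - (1, 1) = (1.6667, 4.8333).

Step 2 — sample covariance matrix, S[i,j] = (1/(n-1)) · Σ_k (x_{k,i} - mean_i) · (x_{k,j} - mean_j), divisor n-1 = 5:
  S[X_1,X_1] = ((-0.6667)·(-0.6667) + (-0.6667)·(-0.6667) + (2.3333)·(2.3333) + (-1.6667)·(-1.6667) + (-1.6667)·(-1.6667) + (2.3333)·(2.3333)) / 5 = 17.3333/5 = 3.4667
  S[X_1,X_2] = ((-0.6667)·(2.1667) + (-0.6667)·(-1.8333) + (2.3333)·(1.1667) + (-1.6667)·(-0.8333) + (-1.6667)·(0.1667) + (2.3333)·(-0.8333)) / 5 = 1.6667/5 = 0.3333
  S[X_2,X_2] = ((2.1667)·(2.1667) + (-1.8333)·(-1.8333) + (1.1667)·(1.1667) + (-0.8333)·(-0.8333) + (0.1667)·(0.1667) + (-0.8333)·(-0.8333)) / 5 = 10.8333/5 = 2.1667
  S = [[3.4667, 0.3333],
 [0.3333, 2.1667]].

Step 3 — invert S. det(S) = 3.4667·2.1667 - (0.3333)² = 7.4.
  S^{-1} = (1/det) · [[d, -b], [-b, a]] = [[0.2928, -0.045],
 [-0.045, 0.4685]].

Step 4 — quadratic form (x̄ - mu_0)^T · S^{-1} · (x̄ - mu_0):
  S^{-1} · (x̄ - mu_0) = (0.2703, 2.1892),
  (x̄ - mu_0)^T · [...] = (1.6667)·(0.2703) + (4.8333)·(2.1892) = 11.0315.

Step 5 — scale by n: T² = 6 · 11.0315 = 66.1892.

T² ≈ 66.1892


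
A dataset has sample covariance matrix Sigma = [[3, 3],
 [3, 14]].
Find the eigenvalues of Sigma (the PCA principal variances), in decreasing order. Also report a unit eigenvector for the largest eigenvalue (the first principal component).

Step 1 — characteristic polynomial of 2×2 Sigma:
  det(Sigma - λI) = λ² - trace · λ + det = 0.
  trace = 3 + 14 = 17, det = 3·14 - (3)² = 33.
Step 2 — discriminant:
  Δ = trace² - 4·det = 289 - 132 = 157.
Step 3 — eigenvalues:
  λ = (trace ± √Δ)/2 = (17 ± 12.53)/2,
  λ_1 = 14.765,  λ_2 = 2.235.

Step 4 — unit eigenvector for λ_1: solve (Sigma - λ_1 I)v = 0. First row:
  (3 - 14.765)·v_x + (3)·v_y = 0, i.e. (-11.765)·v_x + (3)·v_y = 0,
  so v ∝ (b, λ_1 - a) = (3, 11.765) = u.
  ||u|| = √((3)² + (11.765)²) = √(147.4148) ≈ 12.1414,
  v_1 = u/||u|| ≈ (0.2471, 0.969) (||v_1|| = 1).

λ_1 = 14.765,  λ_2 = 2.235;  v_1 ≈ (0.2471, 0.969)


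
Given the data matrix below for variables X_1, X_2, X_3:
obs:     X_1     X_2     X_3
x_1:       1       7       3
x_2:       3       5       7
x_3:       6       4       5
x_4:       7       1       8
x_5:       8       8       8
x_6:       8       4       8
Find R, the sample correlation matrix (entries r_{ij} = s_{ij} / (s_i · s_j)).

Step 1 — column means:
  mean(X_1) = (1 + 3 + 6 + 7 + 8 + 8) / 6 = 33/6 = 5.5
  mean(X_2) = (7 + 5 + 4 + 1 + 8 + 4) / 6 = 29/6 = 4.8333
  mean(X_3) = (3 + 7 + 5 + 8 + 8 + 8) / 6 = 39/6 = 6.5

Step 2 — sample variances and covariances s[i,j] = (1/(n-1)) · Σ_k (x_{k,i} - mean_i) · (x_{k,j} - mean_j), with n-1 = 5:
  s[X_1,X_1] = ((-4.5)·(-4.5) + (-2.5)·(-2.5) + (0.5)·(0.5) + (1.5)·(1.5) + (2.5)·(2.5) + (2.5)·(2.5)) / 5 = 41.5/5 = 8.3
  s[X_1,X_2] = ((-4.5)·(2.1667) + (-2.5)·(0.1667) + (0.5)·(-0.8333) + (1.5)·(-3.8333) + (2.5)·(3.1667) + (2.5)·(-0.8333)) / 5 = -10.5/5 = -2.1
  s[X_1,X_3] = ((-4.5)·(-3.5) + (-2.5)·(0.5) + (0.5)·(-1.5) + (1.5)·(1.5) + (2.5)·(1.5) + (2.5)·(1.5)) / 5 = 23.5/5 = 4.7
  s[X_2,X_2] = ((2.1667)·(2.1667) + (0.1667)·(0.1667) + (-0.8333)·(-0.8333) + (-3.8333)·(-3.8333) + (3.1667)·(3.1667) + (-0.8333)·(-0.8333)) / 5 = 30.8333/5 = 6.1667
  s[X_2,X_3] = ((2.1667)·(-3.5) + (0.1667)·(0.5) + (-0.8333)·(-1.5) + (-3.8333)·(1.5) + (3.1667)·(1.5) + (-0.8333)·(1.5)) / 5 = -8.5/5 = -1.7
  s[X_3,X_3] = ((-3.5)·(-3.5) + (0.5)·(0.5) + (-1.5)·(-1.5) + (1.5)·(1.5) + (1.5)·(1.5) + (1.5)·(1.5)) / 5 = 21.5/5 = 4.3
  Sample standard deviations s_i = √(s[i,i]):
  s(X_1) = √(8.3) = 2.881
  s(X_2) = √(6.1667) = 2.4833
  s(X_3) = √(4.3) = 2.0736

Step 3 — r_{ij} = s_{ij} / (s_i · s_j):
  r[X_1,X_1] = 1 (diagonal).
  r[X_1,X_2] = -2.1 / (2.881 · 2.4833) = -2.1 / 7.1543 = -0.2935
  r[X_1,X_3] = 4.7 / (2.881 · 2.0736) = 4.7 / 5.9741 = 0.7867
  r[X_2,X_2] = 1 (diagonal).
  r[X_2,X_3] = -1.7 / (2.4833 · 2.0736) = -1.7 / 5.1494 = -0.3301
  r[X_3,X_3] = 1 (diagonal).

R is symmetric with unit diagonal. Assembling:

R = [[1, -0.2935, 0.7867],
 [-0.2935, 1, -0.3301],
 [0.7867, -0.3301, 1]]


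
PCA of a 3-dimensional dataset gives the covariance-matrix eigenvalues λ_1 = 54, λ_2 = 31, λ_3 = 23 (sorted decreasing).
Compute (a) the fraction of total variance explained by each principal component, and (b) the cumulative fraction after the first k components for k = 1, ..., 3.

Step 1 — total variance = trace(Sigma) = Σ λ_i = 54 + 31 + 23 = 108.

Step 2 — fraction explained by component i = λ_i / Σ λ:
  PC1: 54/108 = 0.5
  PC2: 31/108 = 0.287
  PC3: 23/108 = 0.213

Step 3 — cumulative fraction after k components = (λ_1 + ... + λ_k) / Σ λ:
  k = 1: 54/108 = 0.5
  k = 2: (54 + 31)/108 = 85/108 = 0.787
  k = 3: (54 + 31 + 23)/108 = 108/108 = 1

Summary (fraction, with percent):

explained: PC1 0.5 (50%), PC2 0.287 (28.7%), PC3 0.213 (21.3%);  cumulative: 0.5, 0.787, 1


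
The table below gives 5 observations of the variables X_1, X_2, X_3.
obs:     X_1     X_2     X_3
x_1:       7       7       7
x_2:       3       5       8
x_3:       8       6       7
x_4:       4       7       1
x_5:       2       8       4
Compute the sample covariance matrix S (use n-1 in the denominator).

Step 1 — column means:
  mean(X_1) = (7 + 3 + 8 + 4 + 2) / 5 = 24/5 = 4.8
  mean(X_2) = (7 + 5 + 6 + 7 + 8) / 5 = 33/5 = 6.6
  mean(X_3) = (7 + 8 + 7 + 1 + 4) / 5 = 27/5 = 5.4

Step 2 — sample covariance S[i,j] = (1/(n-1)) · Σ_k (x_{k,i} - mean_i) · (x_{k,j} - mean_j), with n-1 = 4.
  S[X_1,X_1] = ((2.2)·(2.2) + (-1.8)·(-1.8) + (3.2)·(3.2) + (-0.8)·(-0.8) + (-2.8)·(-2.8)) / 4 = 26.8/4 = 6.7
  S[X_1,X_2] = ((2.2)·(0.4) + (-1.8)·(-1.6) + (3.2)·(-0.6) + (-0.8)·(0.4) + (-2.8)·(1.4)) / 4 = -2.4/4 = -0.6
  S[X_1,X_3] = ((2.2)·(1.6) + (-1.8)·(2.6) + (3.2)·(1.6) + (-0.8)·(-4.4) + (-2.8)·(-1.4)) / 4 = 11.4/4 = 2.85
  S[X_2,X_2] = ((0.4)·(0.4) + (-1.6)·(-1.6) + (-0.6)·(-0.6) + (0.4)·(0.4) + (1.4)·(1.4)) / 4 = 5.2/4 = 1.3
  S[X_2,X_3] = ((0.4)·(1.6) + (-1.6)·(2.6) + (-0.6)·(1.6) + (0.4)·(-4.4) + (1.4)·(-1.4)) / 4 = -8.2/4 = -2.05
  S[X_3,X_3] = ((1.6)·(1.6) + (2.6)·(2.6) + (1.6)·(1.6) + (-4.4)·(-4.4) + (-1.4)·(-1.4)) / 4 = 33.2/4 = 8.3

S is symmetric (S[j,i] = S[i,j]). Assembling:

S = [[6.7, -0.6, 2.85],
 [-0.6, 1.3, -2.05],
 [2.85, -2.05, 8.3]]


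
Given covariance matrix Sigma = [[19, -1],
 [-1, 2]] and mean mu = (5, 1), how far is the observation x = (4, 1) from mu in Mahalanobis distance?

Step 1 — centre the observation: (x - mu) = (-1, 0).

Step 2 — invert Sigma. det(Sigma) = 19·2 - (-1)² = 37.
  Sigma^{-1} = (1/det) · [[d, -b], [-b, a]] = [[0.0541, 0.027],
 [0.027, 0.5135]].

Step 3 — form the quadratic (x - mu)^T · Sigma^{-1} · (x - mu):
  Sigma^{-1} · (x - mu) = (-0.0541, -0.027).
  (x - mu)^T · [Sigma^{-1} · (x - mu)] = (-1)·(-0.0541) + (0)·(-0.027) = 0.0541.

Step 4 — take square root: d = √(0.0541) ≈ 0.2325.

d(x, mu) = √(0.0541) ≈ 0.2325


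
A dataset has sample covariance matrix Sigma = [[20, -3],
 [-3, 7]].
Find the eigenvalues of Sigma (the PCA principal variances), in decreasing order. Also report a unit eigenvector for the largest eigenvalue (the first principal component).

Step 1 — characteristic polynomial of 2×2 Sigma:
  det(Sigma - λI) = λ² - trace · λ + det = 0.
  trace = 20 + 7 = 27, det = 20·7 - (-3)² = 131.
Step 2 — discriminant:
  Δ = trace² - 4·det = 729 - 524 = 205.
Step 3 — eigenvalues:
  λ = (trace ± √Δ)/2 = (27 ± 14.3178)/2,
  λ_1 = 20.6589,  λ_2 = 6.3411.

Step 4 — unit eigenvector for λ_1: solve (Sigma - λ_1 I)v = 0. First row:
  (20 - 20.6589)·v_x + (-3)·v_y = 0, i.e. (-0.6589)·v_x + (-3)·v_y = 0,
  so v ∝ (b, λ_1 - a) = (-3, 0.6589); multiply by -1 so the first entry is positive: u = (3, -0.6589).
  ||u|| = √((3)² + (-0.6589)²) = √(9.4342) ≈ 3.0715,
  v_1 = u/||u|| ≈ (0.9767, -0.2145) (||v_1|| = 1).

λ_1 = 20.6589,  λ_2 = 6.3411;  v_1 ≈ (0.9767, -0.2145)


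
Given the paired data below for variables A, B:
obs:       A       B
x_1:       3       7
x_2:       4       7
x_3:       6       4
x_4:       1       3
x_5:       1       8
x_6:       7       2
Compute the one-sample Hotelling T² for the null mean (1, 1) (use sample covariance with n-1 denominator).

Step 1 — sample mean vector:
  mean(A) = (3 + 4 + 6 + 1 + 1 + 7) / 6 = 22/6 = 3.6667
  mean(B) = (7 + 7 + 4 + 3 + 8 + 2) / 6 = 31/6 = 5.1667
  x̄ = (3.6667, 5.1667),  deviation x̄ - mu_0 = (3.6667, 5.1667) - (1, 1) = (2.6667, 4.1667).

Step 2 — sample covariance matrix, S[i,j] = (1/(n-1)) · Σ_k (x_{k,i} - mean_i) · (x_{k,j} - mean_j), divisor n-1 = 5:
  S[A,A] = ((-0.6667)·(-0.6667) + (0.3333)·(0.3333) + (2.3333)·(2.3333) + (-2.6667)·(-2.6667) + (-2.6667)·(-2.6667) + (3.3333)·(3.3333)) / 5 = 31.3333/5 = 6.2667
  S[A,B] = ((-0.6667)·(1.8333) + (0.3333)·(1.8333) + (2.3333)·(-1.1667) + (-2.6667)·(-2.1667) + (-2.6667)·(2.8333) + (3.3333)·(-3.1667)) / 5 = -15.6667/5 = -3.1333
  S[B,B] = ((1.8333)·(1.8333) + (1.8333)·(1.8333) + (-1.1667)·(-1.1667) + (-2.1667)·(-2.1667) + (2.8333)·(2.8333) + (-3.1667)·(-3.1667)) / 5 = 30.8333/5 = 6.1667
  S = [[6.2667, -3.1333],
 [-3.1333, 6.1667]].

Step 3 — invert S. det(S) = 6.2667·6.1667 - (-3.1333)² = 28.8267.
  S^{-1} = (1/det) · [[d, -b], [-b, a]] = [[0.2139, 0.1087],
 [0.1087, 0.2174]].

Step 4 — quadratic form (x̄ - mu_0)^T · S^{-1} · (x̄ - mu_0):
  S^{-1} · (x̄ - mu_0) = (1.0234, 1.1957),
  (x̄ - mu_0)^T · [...] = (2.6667)·(1.0234) + (4.1667)·(1.1957) = 7.7108.

Step 5 — scale by n: T² = 6 · 7.7108 = 46.265.

T² ≈ 46.265


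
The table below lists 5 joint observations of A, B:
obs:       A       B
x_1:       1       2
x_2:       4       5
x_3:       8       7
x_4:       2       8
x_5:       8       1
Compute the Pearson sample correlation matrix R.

Step 1 — column means:
  mean(A) = (1 + 4 + 8 + 2 + 8) / 5 = 23/5 = 4.6
  mean(B) = (2 + 5 + 7 + 8 + 1) / 5 = 23/5 = 4.6

Step 2 — sample variances and covariances s[i,j] = (1/(n-1)) · Σ_k (x_{k,i} - mean_i) · (x_{k,j} - mean_j), with n-1 = 4:
  s[A,A] = ((-3.6)·(-3.6) + (-0.6)·(-0.6) + (3.4)·(3.4) + (-2.6)·(-2.6) + (3.4)·(3.4)) / 4 = 43.2/4 = 10.8
  s[A,B] = ((-3.6)·(-2.6) + (-0.6)·(0.4) + (3.4)·(2.4) + (-2.6)·(3.4) + (3.4)·(-3.6)) / 4 = -3.8/4 = -0.95
  s[B,B] = ((-2.6)·(-2.6) + (0.4)·(0.4) + (2.4)·(2.4) + (3.4)·(3.4) + (-3.6)·(-3.6)) / 4 = 37.2/4 = 9.3
  Sample standard deviations s_i = √(s[i,i]):
  s(A) = √(10.8) = 3.2863
  s(B) = √(9.3) = 3.0496

Step 3 — r_{ij} = s_{ij} / (s_i · s_j):
  r[A,A] = 1 (diagonal).
  r[A,B] = -0.95 / (3.2863 · 3.0496) = -0.95 / 10.022 = -0.0948
  r[B,B] = 1 (diagonal).

R is symmetric with unit diagonal. Assembling:

R = [[1, -0.0948],
 [-0.0948, 1]]


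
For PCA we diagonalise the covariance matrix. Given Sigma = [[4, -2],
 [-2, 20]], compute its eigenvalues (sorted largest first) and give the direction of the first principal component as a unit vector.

Step 1 — characteristic polynomial of 2×2 Sigma:
  det(Sigma - λI) = λ² - trace · λ + det = 0.
  trace = 4 + 20 = 24, det = 4·20 - (-2)² = 76.
Step 2 — discriminant:
  Δ = trace² - 4·det = 576 - 304 = 272.
Step 3 — eigenvalues:
  λ = (trace ± √Δ)/2 = (24 ± 16.4924)/2,
  λ_1 = 20.2462,  λ_2 = 3.7538.

Step 4 — unit eigenvector for λ_1: solve (Sigma - λ_1 I)v = 0. First row:
  (4 - 20.2462)·v_x + (-2)·v_y = 0, i.e. (-16.2462)·v_x + (-2)·v_y = 0,
  so v ∝ (b, λ_1 - a) = (-2, 16.2462); multiply by -1 so the first entry is positive: u = (2, -16.2462).
  ||u|| = √((2)² + (-16.2462)²) = √(267.9394) ≈ 16.3689,
  v_1 = u/||u|| ≈ (0.1222, -0.9925) (||v_1|| = 1).

λ_1 = 20.2462,  λ_2 = 3.7538;  v_1 ≈ (0.1222, -0.9925)


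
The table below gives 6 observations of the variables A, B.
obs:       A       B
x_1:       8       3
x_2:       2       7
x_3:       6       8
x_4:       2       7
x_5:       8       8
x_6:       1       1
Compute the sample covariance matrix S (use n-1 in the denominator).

Step 1 — column means:
  mean(A) = (8 + 2 + 6 + 2 + 8 + 1) / 6 = 27/6 = 4.5
  mean(B) = (3 + 7 + 8 + 7 + 8 + 1) / 6 = 34/6 = 5.6667

Step 2 — sample covariance S[i,j] = (1/(n-1)) · Σ_k (x_{k,i} - mean_i) · (x_{k,j} - mean_j), with n-1 = 5.
  S[A,A] = ((3.5)·(3.5) + (-2.5)·(-2.5) + (1.5)·(1.5) + (-2.5)·(-2.5) + (3.5)·(3.5) + (-3.5)·(-3.5)) / 5 = 51.5/5 = 10.3
  S[A,B] = ((3.5)·(-2.6667) + (-2.5)·(1.3333) + (1.5)·(2.3333) + (-2.5)·(1.3333) + (3.5)·(2.3333) + (-3.5)·(-4.6667)) / 5 = 12/5 = 2.4
  S[B,B] = ((-2.6667)·(-2.6667) + (1.3333)·(1.3333) + (2.3333)·(2.3333) + (1.3333)·(1.3333) + (2.3333)·(2.3333) + (-4.6667)·(-4.6667)) / 5 = 43.3333/5 = 8.6667

S is symmetric (S[j,i] = S[i,j]). Assembling:

S = [[10.3, 2.4],
 [2.4, 8.6667]]


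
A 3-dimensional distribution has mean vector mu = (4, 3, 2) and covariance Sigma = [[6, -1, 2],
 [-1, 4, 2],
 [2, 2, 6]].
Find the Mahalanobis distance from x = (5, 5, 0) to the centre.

Step 1 — centre the observation: (x - mu) = (1, 2, -2).

Step 2 — invert Sigma (cofactor / det for 3×3, or solve directly):
  Sigma^{-1} = [[0.2222, 0.1111, -0.1111],
 [0.1111, 0.3556, -0.1556],
 [-0.1111, -0.1556, 0.2556]].

Step 3 — form the quadratic (x - mu)^T · Sigma^{-1} · (x - mu):
  Sigma^{-1} · (x - mu) = (0.6667, 1.1333, -0.9333).
  (x - mu)^T · [Sigma^{-1} · (x - mu)] = (1)·(0.6667) + (2)·(1.1333) + (-2)·(-0.9333) = 4.8.

Step 4 — take square root: d = √(4.8) ≈ 2.1909.

d(x, mu) = √(4.8) ≈ 2.1909


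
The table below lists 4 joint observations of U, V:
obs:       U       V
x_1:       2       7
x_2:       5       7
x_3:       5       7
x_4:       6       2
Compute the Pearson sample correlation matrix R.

Step 1 — column means:
  mean(U) = (2 + 5 + 5 + 6) / 4 = 18/4 = 4.5
  mean(V) = (7 + 7 + 7 + 2) / 4 = 23/4 = 5.75

Step 2 — sample variances and covariances s[i,j] = (1/(n-1)) · Σ_k (x_{k,i} - mean_i) · (x_{k,j} - mean_j), with n-1 = 3:
  s[U,U] = ((-2.5)·(-2.5) + (0.5)·(0.5) + (0.5)·(0.5) + (1.5)·(1.5)) / 3 = 9/3 = 3
  s[U,V] = ((-2.5)·(1.25) + (0.5)·(1.25) + (0.5)·(1.25) + (1.5)·(-3.75)) / 3 = -7.5/3 = -2.5
  s[V,V] = ((1.25)·(1.25) + (1.25)·(1.25) + (1.25)·(1.25) + (-3.75)·(-3.75)) / 3 = 18.75/3 = 6.25
  Sample standard deviations s_i = √(s[i,i]):
  s(U) = √(3) = 1.7321
  s(V) = √(6.25) = 2.5

Step 3 — r_{ij} = s_{ij} / (s_i · s_j):
  r[U,U] = 1 (diagonal).
  r[U,V] = -2.5 / (1.7321 · 2.5) = -2.5 / 4.3301 = -0.5774
  r[V,V] = 1 (diagonal).

R is symmetric with unit diagonal. Assembling:

R = [[1, -0.5774],
 [-0.5774, 1]]


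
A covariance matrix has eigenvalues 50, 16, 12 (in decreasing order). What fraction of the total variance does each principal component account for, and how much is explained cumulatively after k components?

Step 1 — total variance = trace(Sigma) = Σ λ_i = 50 + 16 + 12 = 78.

Step 2 — fraction explained by component i = λ_i / Σ λ:
  PC1: 50/78 = 0.641
  PC2: 16/78 = 0.2051
  PC3: 12/78 = 0.1538

Step 3 — cumulative fraction after k components = (λ_1 + ... + λ_k) / Σ λ:
  k = 1: 50/78 = 0.641
  k = 2: (50 + 16)/78 = 66/78 = 0.8462
  k = 3: (50 + 16 + 12)/78 = 78/78 = 1

Summary (fraction, with percent):

explained: PC1 0.641 (64.1%), PC2 0.2051 (20.51%), PC3 0.1538 (15.38%);  cumulative: 0.641, 0.8462, 1


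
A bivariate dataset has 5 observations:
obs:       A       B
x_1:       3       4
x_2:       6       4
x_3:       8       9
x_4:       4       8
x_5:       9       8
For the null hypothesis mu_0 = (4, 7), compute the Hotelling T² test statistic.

Step 1 — sample mean vector:
  mean(A) = (3 + 6 + 8 + 4 + 9) / 5 = 30/5 = 6
  mean(B) = (4 + 4 + 9 + 8 + 8) / 5 = 33/5 = 6.6
  x̄ = (6, 6.6),  deviation x̄ - mu_0 = (6, 6.6) - (4, 7) = (2, -0.4).

Step 2 — sample covariance matrix, S[i,j] = (1/(n-1)) · Σ_k (x_{k,i} - mean_i) · (x_{k,j} - mean_j), divisor n-1 = 4:
  S[A,A] = ((-3)·(-3) + (0)·(0) + (2)·(2) + (-2)·(-2) + (3)·(3)) / 4 = 26/4 = 6.5
  S[A,B] = ((-3)·(-2.6) + (0)·(-2.6) + (2)·(2.4) + (-2)·(1.4) + (3)·(1.4)) / 4 = 14/4 = 3.5
  S[B,B] = ((-2.6)·(-2.6) + (-2.6)·(-2.6) + (2.4)·(2.4) + (1.4)·(1.4) + (1.4)·(1.4)) / 4 = 23.2/4 = 5.8
  S = [[6.5, 3.5],
 [3.5, 5.8]].

Step 3 — invert S. det(S) = 6.5·5.8 - (3.5)² = 25.45.
  S^{-1} = (1/det) · [[d, -b], [-b, a]] = [[0.2279, -0.1375],
 [-0.1375, 0.2554]].

Step 4 — quadratic form (x̄ - mu_0)^T · S^{-1} · (x̄ - mu_0):
  S^{-1} · (x̄ - mu_0) = (0.5108, -0.3772),
  (x̄ - mu_0)^T · [...] = (2)·(0.5108) + (-0.4)·(-0.3772) = 1.1725.

Step 5 — scale by n: T² = 5 · 1.1725 = 5.8625.

T² ≈ 5.8625


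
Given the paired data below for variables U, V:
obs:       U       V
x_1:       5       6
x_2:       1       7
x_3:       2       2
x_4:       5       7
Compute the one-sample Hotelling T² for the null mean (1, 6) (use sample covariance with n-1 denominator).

Step 1 — sample mean vector:
  mean(U) = (5 + 1 + 2 + 5) / 4 = 13/4 = 3.25
  mean(V) = (6 + 7 + 2 + 7) / 4 = 22/4 = 5.5
  x̄ = (3.25, 5.5),  deviation x̄ - mu_0 = (3.25, 5.5) - (1, 6) = (2.25, -0.5).

Step 2 — sample covariance matrix, S[i,j] = (1/(n-1)) · Σ_k (x_{k,i} - mean_i) · (x_{k,j} - mean_j), divisor n-1 = 3:
  S[U,U] = ((1.75)·(1.75) + (-2.25)·(-2.25) + (-1.25)·(-1.25) + (1.75)·(1.75)) / 3 = 12.75/3 = 4.25
  S[U,V] = ((1.75)·(0.5) + (-2.25)·(1.5) + (-1.25)·(-3.5) + (1.75)·(1.5)) / 3 = 4.5/3 = 1.5
  S[V,V] = ((0.5)·(0.5) + (1.5)·(1.5) + (-3.5)·(-3.5) + (1.5)·(1.5)) / 3 = 17/3 = 5.6667
  S = [[4.25, 1.5],
 [1.5, 5.6667]].

Step 3 — invert S. det(S) = 4.25·5.6667 - (1.5)² = 21.8333.
  S^{-1} = (1/det) · [[d, -b], [-b, a]] = [[0.2595, -0.0687],
 [-0.0687, 0.1947]].

Step 4 — quadratic form (x̄ - mu_0)^T · S^{-1} · (x̄ - mu_0):
  S^{-1} · (x̄ - mu_0) = (0.6183, -0.2519),
  (x̄ - mu_0)^T · [...] = (2.25)·(0.6183) + (-0.5)·(-0.2519) = 1.5172.

Step 5 — scale by n: T² = 4 · 1.5172 = 6.0687.

T² ≈ 6.0687


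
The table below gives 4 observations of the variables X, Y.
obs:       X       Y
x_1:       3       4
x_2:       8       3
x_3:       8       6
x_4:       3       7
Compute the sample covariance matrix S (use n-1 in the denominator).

Step 1 — column means:
  mean(X) = (3 + 8 + 8 + 3) / 4 = 22/4 = 5.5
  mean(Y) = (4 + 3 + 6 + 7) / 4 = 20/4 = 5

Step 2 — sample covariance S[i,j] = (1/(n-1)) · Σ_k (x_{k,i} - mean_i) · (x_{k,j} - mean_j), with n-1 = 3.
  S[X,X] = ((-2.5)·(-2.5) + (2.5)·(2.5) + (2.5)·(2.5) + (-2.5)·(-2.5)) / 3 = 25/3 = 8.3333
  S[X,Y] = ((-2.5)·(-1) + (2.5)·(-2) + (2.5)·(1) + (-2.5)·(2)) / 3 = -5/3 = -1.6667
  S[Y,Y] = ((-1)·(-1) + (-2)·(-2) + (1)·(1) + (2)·(2)) / 3 = 10/3 = 3.3333

S is symmetric (S[j,i] = S[i,j]). Assembling:

S = [[8.3333, -1.6667],
 [-1.6667, 3.3333]]


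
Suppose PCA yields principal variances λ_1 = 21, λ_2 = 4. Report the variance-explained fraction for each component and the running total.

Step 1 — total variance = trace(Sigma) = Σ λ_i = 21 + 4 = 25.

Step 2 — fraction explained by component i = λ_i / Σ λ:
  PC1: 21/25 = 0.84
  PC2: 4/25 = 0.16

Step 3 — cumulative fraction after k components = (λ_1 + ... + λ_k) / Σ λ:
  k = 1: 21/25 = 0.84
  k = 2: (21 + 4)/25 = 25/25 = 1

Summary (fraction, with percent):

explained: PC1 0.84 (84%), PC2 0.16 (16%);  cumulative: 0.84, 1


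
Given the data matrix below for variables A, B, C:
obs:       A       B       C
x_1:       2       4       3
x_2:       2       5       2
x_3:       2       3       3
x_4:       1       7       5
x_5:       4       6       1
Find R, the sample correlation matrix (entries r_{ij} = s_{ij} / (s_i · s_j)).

Step 1 — column means:
  mean(A) = (2 + 2 + 2 + 1 + 4) / 5 = 11/5 = 2.2
  mean(B) = (4 + 5 + 3 + 7 + 6) / 5 = 25/5 = 5
  mean(C) = (3 + 2 + 3 + 5 + 1) / 5 = 14/5 = 2.8

Step 2 — sample variances and covariances s[i,j] = (1/(n-1)) · Σ_k (x_{k,i} - mean_i) · (x_{k,j} - mean_j), with n-1 = 4:
  s[A,A] = ((-0.2)·(-0.2) + (-0.2)·(-0.2) + (-0.2)·(-0.2) + (-1.2)·(-1.2) + (1.8)·(1.8)) / 4 = 4.8/4 = 1.2
  s[A,B] = ((-0.2)·(-1) + (-0.2)·(0) + (-0.2)·(-2) + (-1.2)·(2) + (1.8)·(1)) / 4 = 0/4 = 0
  s[A,C] = ((-0.2)·(0.2) + (-0.2)·(-0.8) + (-0.2)·(0.2) + (-1.2)·(2.2) + (1.8)·(-1.8)) / 4 = -5.8/4 = -1.45
  s[B,B] = ((-1)·(-1) + (0)·(0) + (-2)·(-2) + (2)·(2) + (1)·(1)) / 4 = 10/4 = 2.5
  s[B,C] = ((-1)·(0.2) + (0)·(-0.8) + (-2)·(0.2) + (2)·(2.2) + (1)·(-1.8)) / 4 = 2/4 = 0.5
  s[C,C] = ((0.2)·(0.2) + (-0.8)·(-0.8) + (0.2)·(0.2) + (2.2)·(2.2) + (-1.8)·(-1.8)) / 4 = 8.8/4 = 2.2
  Sample standard deviations s_i = √(s[i,i]):
  s(A) = √(1.2) = 1.0954
  s(B) = √(2.5) = 1.5811
  s(C) = √(2.2) = 1.4832

Step 3 — r_{ij} = s_{ij} / (s_i · s_j):
  r[A,A] = 1 (diagonal).
  r[A,B] = 0 / (1.0954 · 1.5811) = 0 / 1.7321 = 0
  r[A,C] = -1.45 / (1.0954 · 1.4832) = -1.45 / 1.6248 = -0.8924
  r[B,B] = 1 (diagonal).
  r[B,C] = 0.5 / (1.5811 · 1.4832) = 0.5 / 2.3452 = 0.2132
  r[C,C] = 1 (diagonal).

R is symmetric with unit diagonal. Assembling:

R = [[1, 0, -0.8924],
 [0, 1, 0.2132],
 [-0.8924, 0.2132, 1]]
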